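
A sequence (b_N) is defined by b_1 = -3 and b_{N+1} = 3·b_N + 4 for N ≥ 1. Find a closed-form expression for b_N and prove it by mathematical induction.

Computing the first terms: b_1 = -3, b_2 = -5, b_3 = -11. This suggests b_N = -3^(N - 1) - 2.
When N = 1: the formula gives -3 = -3 = b_1.
Inductive step: assume the claim holds for N = i, so b_i = -3^(i - 1) - 2.
Then b_{i+1} = 3·b_i + 4 = 3·(-3^(i - 1) - 2) + 4 = -3^i - 2 = -3^((i+1) - 1) - 2,
which is the claimed formula at N = i+1.
Hence, by induction on N, the claim holds for every N ≥ 1.

b_N = -3^(N - 1) - 2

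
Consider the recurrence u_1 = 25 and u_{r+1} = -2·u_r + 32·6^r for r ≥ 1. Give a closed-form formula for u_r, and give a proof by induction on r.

Computing the first terms: u_1 = 25, u_2 = 142, u_3 = 868. This suggests u_r = (-2)^(r - 1) + 4·6^r.
When r = 1: the formula gives 25 = 25 = u_1.
Suppose the result is true for r = p, so u_p = (-2)^(p - 1) + 4·6^p.
Then u_{p+1} = -2·u_p + 32·6^p = -2·((-2)^(p - 1) + 4·6^p) + 32·6^p = (-2)^p + 4·6^(p + 1) = (-2)^((p+1) - 1) + 4·6^(p+1),
which is the claimed formula at r = p+1.
Hence, by induction on r, the claim holds for every r ≥ 1.

u_r = (-2)^(r - 1) + 4·6^r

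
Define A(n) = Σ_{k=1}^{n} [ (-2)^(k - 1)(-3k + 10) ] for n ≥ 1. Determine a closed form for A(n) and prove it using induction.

We claim A(n) = (-2)^n(n - 3) + 3 for all n ≥ 1.
For the base case n = 1: A(1) = 7, and the closed form gives 7. They agree.
For the inductive step, assume it holds for an arbitrary k ≥ 1, so A(k) = (-2)^k(k - 3) + 3.
Then A(k+1) = A(k) + ((-2)^k(-3k + 7)) = ((-2)^k(k - 3) + 3) + ((-2)^k(-3k + 7)).
Simplifying, A(k+1) = (-2)^(k + 1)k + (-2)^(k + 2) + 3 = (-2)^(k+1)((k+1) - 3) + 3,
which is the closed form with n = k+1.
By the principle of mathematical induction, the result holds for all n ≥ 1.

A(n) = (-2)^n(n - 3) + 3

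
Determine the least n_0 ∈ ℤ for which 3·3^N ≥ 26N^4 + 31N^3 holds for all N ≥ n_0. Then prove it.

n_0 = 11

At N = 10: 177147 < 291000, so the inequality fails and n_0 ≥ 11. We prove 3·3^N ≥ 26N^4 + 31N^3 for all N ≥ 11.
When N = 11: 3·3^N = 531441 and 26N^4 + 31N^3 = 421927, so 531441 ≥ 421927.
For the inductive step, assume it holds for an arbitrary j ≥ 11, so 3·3^j ≥ 26j^4 + 31j^3.
Then 3·3^(j + 1) = 3·(3·3^j) ≥ 3·(26j^4 + 31j^3).
Also, for j ≥ 11 we have 3·(26j^4 + 31j^3) ≥ 26(j+1)^4 + 31(j+1)^3, since 3·(26j^4 + 31j^3) − (26(j+1)^4 + 31(j+1)^3) = 52j^4 - 42j^3 - 249j^2 - 197j - 57, which is nonnegative for all j ≥ 11.
Combining, 3·3^(j + 1) ≥ 26(j+1)^4 + 31(j+1)^3.
By the principle of mathematical induction, the result holds for all N ≥ 11.
Hence the smallest such n_0 is 11.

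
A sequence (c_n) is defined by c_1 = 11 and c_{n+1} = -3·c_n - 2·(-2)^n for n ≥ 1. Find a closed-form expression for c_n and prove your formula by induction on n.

c_n = (-2)^(n + 1) + 7(-3)^(n - 1)

Computing the first terms: c_1 = 11, c_2 = -29, c_3 = 79. This suggests c_n = (-2)^(n + 1) + 7(-3)^(n - 1).
Base step (n = 1): the formula gives 11 = 11 = c_1.
Inductive step: suppose the statement holds for some k ≥ 1, so c_k = (-2)^(k + 1) + 7(-3)^(k - 1).
Then c_{k+1} = -3·c_k - 2·(-2)^k = -3·((-2)^(k + 1) + 7(-3)^(k - 1)) - 2·(-2)^k = (-2)^(k + 2) + 7(-3)^k = (-2)^((k+1) + 1) + 7(-3)^((k+1) - 1),
which is the claimed formula at n = k+1.
Hence, by induction on n, the claim holds for every n ≥ 1.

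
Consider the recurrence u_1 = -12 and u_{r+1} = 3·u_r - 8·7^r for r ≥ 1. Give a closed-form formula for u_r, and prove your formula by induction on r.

Computing the first terms: u_1 = -12, u_2 = -92, u_3 = -668. This suggests u_r = 2·3^(r - 1) - 2·7^r.
When r = 1: the formula gives -12 = -12 = u_1.
Suppose the result is true for r = p, so u_p = 2·3^(p - 1) - 2·7^p.
Then u_{p+1} = 3·u_p - 8·7^p = 3·(2·3^(p - 1) - 2·7^p) - 8·7^p = 2·3^p - 2·7^(p + 1) = 2·3^((p+1) - 1) - 2·7^(p+1),
which is the claimed formula at r = p+1.
This completes the induction.

u_r = 2·3^(r - 1) - 2·7^r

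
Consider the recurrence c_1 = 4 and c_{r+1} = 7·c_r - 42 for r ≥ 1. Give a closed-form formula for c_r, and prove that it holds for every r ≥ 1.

c_r = -3·7^(r - 1) + 7

Computing the first terms: c_1 = 4, c_2 = -14, c_3 = -140. This suggests c_r = -3·7^(r - 1) + 7.
When r = 1: the formula gives 4 = 4 = c_1.
Inductive step: suppose the statement holds for some k ≥ 1, so c_k = -3·7^(k - 1) + 7.
Then c_{k+1} = 7·c_k - 42 = 7·(-3·7^(k - 1) + 7) - 42 = -3·7^k + 7 = -3·7^((k+1) - 1) + 7,
which is the claimed formula at r = k+1.
By induction, the statement is established for all r ≥ 1.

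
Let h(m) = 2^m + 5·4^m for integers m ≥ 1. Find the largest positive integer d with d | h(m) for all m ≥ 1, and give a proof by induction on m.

d = 2

Computing the first values: h(1) = 22 and h(2) = 84; gcd(22, 84) = 2, so d ≤ 2.
We prove 2 | 2^m + 5·4^m for all m ≥ 1 by induction on m.
When m = 1: h(1) = 22 = 2·(11), so 2 | h(1).
Inductive step: suppose the statement holds for some k ≥ 1, i.e. 2 | h(k). Then
h(k+1) − 4·h(k) = (2^(k+1) + 5·4^(k+1)) − 4·(2^k + 5·4^k) = (1)·2^k·(2 − 4) = (-2)·2^k. Since 2 | h(k) by the inductive hypothesis, 2 | 4·h(k); and 2 | -2 since -2 = 2·-1. Therefore 2 | h(k+1).
By the principle of mathematical induction, the result holds for all m ≥ 1.
Therefore the largest such d is 2.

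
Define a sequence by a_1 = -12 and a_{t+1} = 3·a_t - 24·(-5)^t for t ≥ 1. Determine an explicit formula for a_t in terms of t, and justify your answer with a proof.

Computing the first terms: a_1 = -12, a_2 = 84, a_3 = -348. This suggests a_t = 3(-5)^t + 3^t.
For the base case t = 1: the formula gives -12 = -12 = a_1.
Suppose the result is true for t = i, so a_i = 3(-5)^i + 3^i.
Then a_{i+1} = 3·a_i - 24·(-5)^i = 3·(3(-5)^i + 3^i) - 24·(-5)^i = 3(-5)^(i + 1) + 3^(i + 1),
which is the claimed formula at t = i+1.
Hence, by induction on t, the claim holds for every t ≥ 1.

a_t = 3(-5)^t + 3^t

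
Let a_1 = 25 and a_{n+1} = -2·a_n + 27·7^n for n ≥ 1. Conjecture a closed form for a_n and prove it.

a_n = (-2)^(n + 1) + 3·7^n

Computing the first terms: a_1 = 25, a_2 = 139, a_3 = 1045. This suggests a_n = (-2)^(n + 1) + 3·7^n.
Base case (n = 1): the formula gives 25 = 25 = a_1.
Inductive step: suppose the statement holds for some j ≥ 1, so a_j = (-2)^(j + 1) + 3·7^j.
Then a_{j+1} = -2·a_j + 27·7^j = -2·((-2)^(j + 1) + 3·7^j) + 27·7^j = (-2)^(j + 2) + 3·7^(j + 1) = (-2)^((j+1) + 1) + 3·7^(j+1),
which is the claimed formula at n = j+1.
By the principle of mathematical induction, the result holds for all n ≥ 1.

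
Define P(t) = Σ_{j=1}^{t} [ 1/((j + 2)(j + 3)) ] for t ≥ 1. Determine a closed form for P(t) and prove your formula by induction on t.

P(t) = t/(3(t + 3))

We claim P(t) = t/(3(t + 3)) for all t ≥ 1.
For the base case t = 1: P(1) = 1/12, and the closed form gives 1/12. They agree.
Inductive step: assume the claim holds for t = j, so P(j) = j/(3(j + 3)).
Then P(j+1) = P(j) + (1/((j + 3)(j + 4))) = (j/(3(j + 3))) + (1/((j + 3)(j + 4))).
Simplifying, P(j+1) = (j + 1)/(3(j + 4)) = (j+1)/(3((j+1) + 3)),
which is the closed form with t = j+1.
By the principle of mathematical induction, the result holds for all t ≥ 1.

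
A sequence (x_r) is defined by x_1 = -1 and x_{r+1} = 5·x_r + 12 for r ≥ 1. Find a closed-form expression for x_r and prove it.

Computing the first terms: x_1 = -1, x_2 = 7, x_3 = 47. This suggests x_r = 2·5^(r - 1) - 3.
For the base case r = 1: the formula gives -1 = -1 = x_1.
For the inductive step, assume it holds for an arbitrary m ≥ 1, so x_m = 2·5^(m - 1) - 3.
Then x_{m+1} = 5·x_m + 12 = 5·(2·5^(m - 1) - 3) + 12 = 2·5^m - 3 = 2·5^((m+1) - 1) - 3,
which is the claimed formula at r = m+1.
By induction, the statement is established for all r ≥ 1.

x_r = 2·5^(r - 1) - 3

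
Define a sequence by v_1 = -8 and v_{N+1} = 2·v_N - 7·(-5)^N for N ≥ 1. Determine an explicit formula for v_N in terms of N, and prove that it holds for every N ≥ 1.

Computing the first terms: v_1 = -8, v_2 = 19, v_3 = -137. This suggests v_N = (-5)^N - 3·2^(N - 1).
For the base case N = 1: the formula gives -8 = -8 = v_1.
Inductive step: suppose the statement holds for some p ≥ 1, so v_p = (-5)^p - 3·2^(p - 1).
Then v_{p+1} = 2·v_p - 7·(-5)^p = 2·((-5)^p - 3·2^(p - 1)) - 7·(-5)^p = (-5)^(p + 1) - 3·2^p = (-5)^(p+1) - 3·2^((p+1) - 1),
which is the claimed formula at N = p+1.
This completes the induction.

v_N = (-5)^N - 3·2^(N - 1)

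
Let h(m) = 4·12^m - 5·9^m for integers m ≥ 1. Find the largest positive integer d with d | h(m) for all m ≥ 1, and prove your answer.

Computing the first values: h(1) = 3 and h(2) = 171; gcd(3, 171) = 3, so d ≤ 3.
We prove 3 | 4·12^m - 5·9^m for all m ≥ 1 by induction on m.
Base step (m = 1): h(1) = 3 = 3·(1), so 3 | h(1).
Inductive step: assume the claim holds for m = k, i.e. 3 | h(k). Then
h(k+1) − 12·h(k) = (4·12^(k+1) - 5·9^(k+1)) − 12·(4·12^k - 5·9^k) = (-5)·9^k·(9 − 12) = (15)·9^k. Since 3 | h(k) by the inductive hypothesis, 3 | 12·h(k); and 3 | 15 since 15 = 3·5. Therefore 3 | h(k+1).
By induction, the statement is established for all m ≥ 1.
Therefore the largest such d is 3.

d = 3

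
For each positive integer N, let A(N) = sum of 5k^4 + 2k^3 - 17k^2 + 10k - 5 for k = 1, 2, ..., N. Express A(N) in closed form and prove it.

We claim A(N) = N(N^4 + 3N^3 - 3N^2 - 3N - 3) for all N ≥ 1.
Base case (N = 1): A(1) = -5, and the closed form gives -5. They agree.
Inductive step: suppose the statement holds for some k ≥ 1, so A(k) = k(k^4 + 3k^3 - 3k^2 - 3k - 3).
Then A(k+1) = A(k) + (5k^4 + 22k^3 + 19k^2 + 2k - 5) = (k(k^4 + 3k^3 - 3k^2 - 3k - 3)) + (5k^4 + 22k^3 + 19k^2 + 2k - 5).
Simplifying, A(k+1) = (k + 1)(k^4 + 7k^3 + 12k^2 + 4k - 5) = (k+1)((k+1)^4 + 3(k+1)^3 - 3(k+1)^2 - 3(k+1) - 3),
which is the closed form with N = k+1.
Hence, by induction on N, the claim holds for every N ≥ 1.

A(N) = N(N^4 + 3N^3 - 3N^2 - 3N - 3)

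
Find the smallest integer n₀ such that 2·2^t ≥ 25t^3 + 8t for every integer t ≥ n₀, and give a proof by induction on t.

n₀ = 16

At t = 15: 65536 < 84495, so the inequality fails and n₀ ≥ 16. We prove 2·2^t ≥ 25t^3 + 8t for all t ≥ 16.
When t = 16: 2·2^t = 131072 and 25t^3 + 8t = 102528, so 131072 ≥ 102528.
Suppose the result is true for t = i, so 2·2^i ≥ 25i^3 + 8i.
Then 2·2^(i + 1) = 2·(2·2^i) ≥ 2·(25i^3 + 8i).
Also, for i ≥ 16 we have 2·(25i^3 + 8i) ≥ 25(i+1)^3 + 8(i+1), since 2·(25i^3 + 8i) − (25(i+1)^3 + 8(i+1)) = 25i^3 - 75i^2 - 67i - 33, which is nonnegative for all i ≥ 16.
Combining, 2·2^(i + 1) ≥ 25(i+1)^3 + 8(i+1).
By the principle of mathematical induction, the result holds for all t ≥ 16.
Hence the smallest such n₀ is 16.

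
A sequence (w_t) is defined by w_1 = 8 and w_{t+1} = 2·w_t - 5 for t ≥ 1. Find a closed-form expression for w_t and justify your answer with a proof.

w_t = 3·2^(t - 1) + 5

Computing the first terms: w_1 = 8, w_2 = 11, w_3 = 17. This suggests w_t = 3·2^(t - 1) + 5.
Base step (t = 1): the formula gives 8 = 8 = w_1.
Suppose the result is true for t = p, so w_p = 3·2^(p - 1) + 5.
Then w_{p+1} = 2·w_p - 5 = 2·(3·2^(p - 1) + 5) - 5 = 3·2^p + 5 = 3·2^((p+1) - 1) + 5,
which is the claimed formula at t = p+1.
This completes the induction.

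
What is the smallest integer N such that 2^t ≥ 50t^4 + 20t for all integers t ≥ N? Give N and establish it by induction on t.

At t = 23: 8388608 < 13992510, so the inequality fails and N ≥ 24. We prove 2^t ≥ 50t^4 + 20t for all t ≥ 24.
Base step (t = 24): 2^t = 16777216 and 50t^4 + 20t = 16589280, so 16777216 ≥ 16589280.
Suppose the result is true for t = j, so 2^j ≥ 50j^4 + 20j.
Then 2^(j + 1) = 2·(2^j) ≥ 2·(50j^4 + 20j).
Also, for j ≥ 24 we have 2·(50j^4 + 20j) ≥ 50(j+1)^4 + 20(j+1), since 2·(50j^4 + 20j) − (50(j+1)^4 + 20(j+1)) = 50j^4 - 200j^3 - 300j^2 - 180j - 70, which is nonnegative for all j ≥ 24.
Combining, 2^(j + 1) ≥ 50(j+1)^4 + 20(j+1).
By the principle of mathematical induction, the result holds for all t ≥ 24.
Hence the smallest such N is 24.

N = 24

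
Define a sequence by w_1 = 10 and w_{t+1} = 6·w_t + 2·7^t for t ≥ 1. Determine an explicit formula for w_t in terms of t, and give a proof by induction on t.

w_t = -4·6^(t - 1) + 2·7^t

Computing the first terms: w_1 = 10, w_2 = 74, w_3 = 542. This suggests w_t = -4·6^(t - 1) + 2·7^t.
For the base case t = 1: the formula gives 10 = 10 = w_1.
Inductive step: suppose the statement holds for some i ≥ 1, so w_i = -4·6^(i - 1) + 2·7^i.
Then w_{i+1} = 6·w_i + 2·7^i = 6·(-4·6^(i - 1) + 2·7^i) + 2·7^i = -4·6^i + 2·7^(i + 1) = -4·6^((i+1) - 1) + 2·7^(i+1),
which is the claimed formula at t = i+1.
By the principle of mathematical induction, the result holds for all t ≥ 1.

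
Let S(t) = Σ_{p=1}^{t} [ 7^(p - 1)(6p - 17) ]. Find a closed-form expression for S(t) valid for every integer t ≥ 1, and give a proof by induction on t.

S(t) = 7^t(t - 3) + 3

We claim S(t) = 7^t(t - 3) + 3 for all t ≥ 1.
Base step (t = 1): S(1) = -11, and the closed form gives -11. They agree.
Inductive step: assume the claim holds for t = p, so S(p) = 7^p(p - 3) + 3.
Then S(p+1) = S(p) + (7^p(6p - 11)) = (7^p(p - 3) + 3) + (7^p(6p - 11)).
Simplifying, S(p+1) = 7·7^p·p - 14·7^p + 3 = 7^(p+1)((p+1) - 3) + 3,
which is the closed form with t = p+1.
By the principle of mathematical induction, the result holds for all t ≥ 1.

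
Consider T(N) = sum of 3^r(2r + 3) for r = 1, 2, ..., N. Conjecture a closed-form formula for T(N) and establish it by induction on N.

We claim T(N) = 3·3^N(N + 1) - 3 for all N ≥ 1.
Base case (N = 1): T(1) = 15, and the closed form gives 15. They agree.
Inductive step: suppose the statement holds for some r ≥ 1, so T(r) = 3·3^r(r + 1) - 3.
Then T(r+1) = T(r) + (3^(r + 1)(2r + 5)) = (3·3^r(r + 1) - 3) + (3^(r + 1)(2r + 5)).
Simplifying, T(r+1) = 9·3^r·r + 18·3^r - 3 = 3·3^(r+1)((r+1) + 1) - 3,
which is the closed form with N = r+1.
By induction, the statement is established for all N ≥ 1.

T(N) = 3·3^N(N + 1) - 3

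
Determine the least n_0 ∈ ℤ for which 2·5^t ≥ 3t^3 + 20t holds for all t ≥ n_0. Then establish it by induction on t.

At t = 2: 50 < 64, so the inequality fails and n_0 ≥ 3. We prove 2·5^t ≥ 3t^3 + 20t for all t ≥ 3.
When t = 3: 2·5^t = 250 and 3t^3 + 20t = 141, so 250 ≥ 141.
Suppose the result is true for t = i, so 2·5^i ≥ 3i^3 + 20i.
Then 2·5^(i + 1) = 5·(2·5^i) ≥ 5·(3i^3 + 20i).
Also, for i ≥ 3 we have 5·(3i^3 + 20i) ≥ 3(i+1)^3 + 20(i+1), since 5·(3i^3 + 20i) − (3(i+1)^3 + 20(i+1)) = 12i^3 - 9i^2 + 71i - 23, which is nonnegative for all i ≥ 3.
Combining, 2·5^(i + 1) ≥ 3(i+1)^3 + 20(i+1).
This completes the induction.
Hence the smallest such n_0 is 3.

n_0 = 3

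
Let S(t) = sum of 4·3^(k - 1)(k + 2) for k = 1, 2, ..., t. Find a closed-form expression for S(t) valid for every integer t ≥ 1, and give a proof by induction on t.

S(t) = 3^t(2t + 3) - 3

We claim S(t) = 3^t(2t + 3) - 3 for all t ≥ 1.
For the base case t = 1: S(1) = 12, and the closed form gives 12. They agree.
Inductive step: suppose the statement holds for some k ≥ 1, so S(k) = 3^k(2k + 3) - 3.
Then S(k+1) = S(k) + (4·3^k(k + 3)) = (3^k(2k + 3) - 3) + (4·3^k(k + 3)).
Simplifying, S(k+1) = 6·3^k·k + 15·3^k - 3 = 3^(k+1)(2(k+1) + 3) - 3,
which is the closed form with t = k+1.
By the principle of mathematical induction, the result holds for all t ≥ 1.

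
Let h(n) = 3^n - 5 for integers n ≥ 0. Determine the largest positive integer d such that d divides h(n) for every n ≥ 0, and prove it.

d = 2

Computing the first values: h(0) = -4 and h(1) = -2; gcd(-4, -2) = 2, so d ≤ 2.
We prove 2 | 3^n - 5 for all n ≥ 0 by induction on n.
For the base case n = 0: h(0) = -4 = 2·(-2), so 2 | h(0).
Suppose the result is true for n = k, i.e. 2 | h(k). Then
h(k+1) = 3^(k+1) - 5 = 3·(3^k - 5) + 10 = 3·h(k) + 10. The first term is divisible by 2 by the inductive hypothesis, and 10 is divisible by 2. Hence 2 | h(k+1).
This completes the induction.
Therefore the largest such d is 2.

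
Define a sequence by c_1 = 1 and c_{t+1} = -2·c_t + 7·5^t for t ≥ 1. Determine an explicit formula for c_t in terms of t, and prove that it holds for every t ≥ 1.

c_t = -(-2)^(t + 1) + 5^t

Computing the first terms: c_1 = 1, c_2 = 33, c_3 = 109. This suggests c_t = -(-2)^(t + 1) + 5^t.
Base step (t = 1): the formula gives 1 = 1 = c_1.
Suppose the result is true for t = j, so c_j = -(-2)^(j + 1) + 5^j.
Then c_{j+1} = -2·c_j + 7·5^j = -2·(-(-2)^(j + 1) + 5^j) + 7·5^j = -(-2)^(j + 2) + 5^(j + 1) = -(-2)^((j+1) + 1) + 5^(j+1),
which is the claimed formula at t = j+1.
By induction, the statement is established for all t ≥ 1.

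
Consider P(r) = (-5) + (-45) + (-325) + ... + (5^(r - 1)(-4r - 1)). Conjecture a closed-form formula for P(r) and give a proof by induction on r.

We claim P(r) = -5^r·r for all r ≥ 1.
For the base case r = 1: P(1) = -5, and the closed form gives -5. They agree.
For the inductive step, assume it holds for an arbitrary m ≥ 1, so P(m) = -5^m·m.
Then P(m+1) = P(m) + (5^m(-4m - 5)) = (-5^m·m) + (5^m(-4m - 5)).
Simplifying, P(m+1) = 5^(m + 1)(-m - 1) = -5^(m+1)·(m+1),
which is the closed form with r = m+1.
By induction, the statement is established for all r ≥ 1.

P(r) = -5^r·r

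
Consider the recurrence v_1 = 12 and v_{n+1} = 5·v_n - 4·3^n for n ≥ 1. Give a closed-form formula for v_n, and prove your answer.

v_n = 2·3^n + 6·5^(n - 1)

Computing the first terms: v_1 = 12, v_2 = 48, v_3 = 204. This suggests v_n = 2·3^n + 6·5^(n - 1).
Base case (n = 1): the formula gives 12 = 12 = v_1.
For the inductive step, assume it holds for an arbitrary m ≥ 1, so v_m = 2·3^m + 6·5^(m - 1).
Then v_{m+1} = 5·v_m - 4·3^m = 5·(2·3^m + 6·5^(m - 1)) - 4·3^m = 2·3^(m + 1) + 6·5^m = 2·3^(m+1) + 6·5^((m+1) - 1),
which is the claimed formula at n = m+1.
This completes the induction.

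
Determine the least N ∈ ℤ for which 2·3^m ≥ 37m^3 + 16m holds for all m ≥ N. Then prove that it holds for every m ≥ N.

At m = 8: 13122 < 19072, so the inequality fails and N ≥ 9. We prove 2·3^m ≥ 37m^3 + 16m for all m ≥ 9.
Base case (m = 9): 2·3^m = 39366 and 37m^3 + 16m = 27117, so 39366 ≥ 27117.
For the inductive step, assume it holds for an arbitrary i ≥ 9, so 2·3^i ≥ 37i^3 + 16i.
Then 2·3^(i + 1) = 3·(2·3^i) ≥ 3·(37i^3 + 16i).
Also, for i ≥ 9 we have 3·(37i^3 + 16i) ≥ 37(i+1)^3 + 16(i+1), since 3·(37i^3 + 16i) − (37(i+1)^3 + 16(i+1)) = 74i^3 - 111i^2 - 79i - 53, which is nonnegative for all i ≥ 9.
Combining, 2·3^(i + 1) ≥ 37(i+1)^3 + 16(i+1).
This completes the induction.
Hence the smallest such N is 9.

N = 9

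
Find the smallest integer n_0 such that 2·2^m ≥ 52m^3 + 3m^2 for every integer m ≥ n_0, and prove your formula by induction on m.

n_0 = 17

At m = 16: 131072 < 213760, so the inequality fails and n_0 ≥ 17. We prove 2·2^m ≥ 52m^3 + 3m^2 for all m ≥ 17.
For the base case m = 17: 2·2^m = 262144 and 52m^3 + 3m^2 = 256343, so 262144 ≥ 256343.
For the inductive step, assume it holds for an arbitrary j ≥ 17, so 2·2^j ≥ 52j^3 + 3j^2.
Then 2·2^(j + 1) = 2·(2·2^j) ≥ 2·(52j^3 + 3j^2).
Also, for j ≥ 17 we have 2·(52j^3 + 3j^2) ≥ 52(j+1)^3 + 3(j+1)^2, since 2·(52j^3 + 3j^2) − (52(j+1)^3 + 3(j+1)^2) = 52j^3 - 153j^2 - 162j - 55, which is nonnegative for all j ≥ 17.
Combining, 2·2^(j + 1) ≥ 52(j+1)^3 + 3(j+1)^2.
By induction, the statement is established for all m ≥ 17.
Hence the smallest such n_0 is 17.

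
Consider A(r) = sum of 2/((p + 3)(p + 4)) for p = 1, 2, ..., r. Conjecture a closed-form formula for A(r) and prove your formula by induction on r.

A(r) = r/(2(r + 4))

We claim A(r) = r/(2(r + 4)) for all r ≥ 1.
Base case (r = 1): A(1) = 1/10, and the closed form gives 1/10. They agree.
Inductive step: assume the claim holds for r = p, so A(p) = p/(2(p + 4)).
Then A(p+1) = A(p) + (2/((p + 4)(p + 5))) = (p/(2(p + 4))) + (2/((p + 4)(p + 5))).
Simplifying, A(p+1) = (p + 1)/(2(p + 5)) = (p+1)/(2((p+1) + 4)),
which is the closed form with r = p+1.
This completes the induction.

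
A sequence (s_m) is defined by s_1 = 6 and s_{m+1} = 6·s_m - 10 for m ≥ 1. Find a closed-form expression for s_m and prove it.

Computing the first terms: s_1 = 6, s_2 = 26, s_3 = 146. This suggests s_m = 4·6^(m - 1) + 2.
When m = 1: the formula gives 6 = 6 = s_1.
Inductive step: assume the claim holds for m = k, so s_k = 4·6^(k - 1) + 2.
Then s_{k+1} = 6·s_k - 10 = 6·(4·6^(k - 1) + 2) - 10 = 4·6^k + 2 = 4·6^((k+1) - 1) + 2,
which is the claimed formula at m = k+1.
This completes the induction.

s_m = 4·6^(m - 1) + 2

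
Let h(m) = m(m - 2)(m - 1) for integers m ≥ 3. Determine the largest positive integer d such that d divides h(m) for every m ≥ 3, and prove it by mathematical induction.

d = 6

Computing the first values: h(3) = 6 and h(4) = 24; gcd(6, 24) = 6, so d ≤ 6.
We prove 6 | m(m - 2)(m - 1) for all m ≥ 3 by induction on m.
When m = 3: h(3) = 6 = 6·(1), so 6 | h(3).
Inductive step: assume the claim holds for m = j, i.e. 6 | h(j). Then
h(j+1) − h(j) = (j-1)·j·(j+1) − (j-2)·(j-1)·j = (j-1)·j·[(j+1) − (j-2)] = 3·(j-1)·j. The product of 2 consecutive integers is divisible by (2)! = 2, so h(j+1) − h(j) is divisible by 3·2 = 6. By the inductive hypothesis 6 | h(j), hence 6 | h(j+1).
By the principle of mathematical induction, the result holds for all m ≥ 3.
Therefore the largest such d is 6.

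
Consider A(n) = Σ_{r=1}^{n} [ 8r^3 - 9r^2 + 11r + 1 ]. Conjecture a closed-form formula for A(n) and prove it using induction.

A(n) = n(2n^3 + n^2 + 3n + 5)

We claim A(n) = n(2n^3 + n^2 + 3n + 5) for all n ≥ 1.
For the base case n = 1: A(1) = 11, and the closed form gives 11. They agree.
Inductive step: suppose the statement holds for some r ≥ 1, so A(r) = r(2r^3 + r^2 + 3r + 5).
Then A(r+1) = A(r) + (8r^3 + 15r^2 + 17r + 11) = (r(2r^3 + r^2 + 3r + 5)) + (8r^3 + 15r^2 + 17r + 11).
Simplifying, A(r+1) = (r + 1)(2r^3 + 7r^2 + 11r + 11) = (r+1)(2(r+1)^3 + (r+1)^2 + 3(r+1) + 5),
which is the closed form with n = r+1.
Hence, by induction on n, the claim holds for every n ≥ 1.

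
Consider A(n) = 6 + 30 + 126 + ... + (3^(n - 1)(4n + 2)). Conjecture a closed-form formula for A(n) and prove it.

A(n) = 2·3^n·n

We claim A(n) = 2·3^n·n for all n ≥ 1.
Base step (n = 1): A(1) = 6, and the closed form gives 6. They agree.
Inductive step: suppose the statement holds for some p ≥ 1, so A(p) = 2·3^p·p.
Then A(p+1) = A(p) + (3^p(4p + 6)) = (2·3^p·p) + (3^p(4p + 6)).
Simplifying, A(p+1) = 6·3^p(p + 1) = 2·3^(p+1)·(p+1),
which is the closed form with n = p+1.
Hence, by induction on n, the claim holds for every n ≥ 1.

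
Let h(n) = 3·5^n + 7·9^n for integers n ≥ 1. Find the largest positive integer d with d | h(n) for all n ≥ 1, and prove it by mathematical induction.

d = 6

Computing the first values: h(1) = 78 and h(2) = 642; gcd(78, 642) = 6, so d ≤ 6.
We prove 6 | 3·5^n + 7·9^n for all n ≥ 1 by induction on n.
Base step (n = 1): h(1) = 78 = 6·(13), so 6 | h(1).
For the inductive step, assume it holds for an arbitrary r ≥ 1, i.e. 6 | h(r). Then
h(r+1) − 9·h(r) = (3·5^(r+1) + 7·9^(r+1)) − 9·(3·5^r + 7·9^r) = (3)·5^r·(5 − 9) = (-12)·5^r. Since 6 | h(r) by the inductive hypothesis, 6 | 9·h(r); and 6 | -12 since -12 = 6·-2. Therefore 6 | h(r+1).
By induction, the statement is established for all n ≥ 1.
Therefore the largest such d is 6.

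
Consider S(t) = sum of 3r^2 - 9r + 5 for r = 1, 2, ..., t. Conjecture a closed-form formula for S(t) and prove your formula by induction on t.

We claim S(t) = t(t^2 - 3t + 1) for all t ≥ 1.
For the base case t = 1: S(1) = -1, and the closed form gives -1. They agree.
Suppose the result is true for t = r, so S(r) = r(r^2 - 3r + 1).
Then S(r+1) = S(r) + (3r^2 - 3r - 1) = (r(r^2 - 3r + 1)) + (3r^2 - 3r - 1).
Simplifying, S(r+1) = (r + 1)(r^2 - r - 1) = (r+1)((r+1)^2 - 3(r+1) + 1),
which is the closed form with t = r+1.
By the principle of mathematical induction, the result holds for all t ≥ 1.

S(t) = t(t^2 - 3t + 1)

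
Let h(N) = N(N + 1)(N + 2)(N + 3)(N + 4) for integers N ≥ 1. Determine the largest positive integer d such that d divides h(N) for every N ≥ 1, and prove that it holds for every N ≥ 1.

d = 120

Computing the first values: h(1) = 120 and h(2) = 720; gcd(120, 720) = 120, so d ≤ 120.
We prove 120 | N(N + 1)(N + 2)(N + 3)(N + 4) for all N ≥ 1 by induction on N.
Base case (N = 1): h(1) = 120 = 120·(1), so 120 | h(1).
For the inductive step, assume it holds for an arbitrary p ≥ 1, i.e. 120 | h(p). Then
h(p+1) − h(p) = (p+1)·(p+2)·(p+3)·(p+4)·(p+5) − p·(p+1)·(p+2)·(p+3)·(p+4) = (p+1)·(p+2)·(p+3)·(p+4)·[(p+5) − p] = 5·(p+1)·(p+2)·(p+3)·(p+4). The product of 4 consecutive integers is divisible by (4)! = 24, so h(p+1) − h(p) is divisible by 5·24 = 120. By the inductive hypothesis 120 | h(p), hence 120 | h(p+1).
By induction, the statement is established for all N ≥ 1.
Therefore the largest such d is 120.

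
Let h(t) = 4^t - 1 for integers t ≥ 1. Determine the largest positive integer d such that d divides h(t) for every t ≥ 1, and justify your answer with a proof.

d = 3

Computing the first values: h(1) = 3 and h(2) = 15; gcd(3, 15) = 3, so d ≤ 3.
We prove 3 | 4^t - 1 for all t ≥ 1 by induction on t.
Base step (t = 1): h(1) = 3 = 3·(1), so 3 | h(1).
For the inductive step, assume it holds for an arbitrary k ≥ 1, i.e. 3 | h(k). Then
4^{k+1} − 1^{k+1} = 4·4^k − 1·1^k = 4·(4^k − 1^k) + (3)·1^k. The first term is divisible by 3 by the inductive hypothesis, and the second term (3)·1^k is divisible by 3 since 3 | 3. Hence 3 | h(k+1).
By induction, the statement is established for all t ≥ 1.
Therefore the largest such d is 3.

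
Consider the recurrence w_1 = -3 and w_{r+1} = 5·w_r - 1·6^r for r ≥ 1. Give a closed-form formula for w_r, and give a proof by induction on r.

Computing the first terms: w_1 = -3, w_2 = -21, w_3 = -141. This suggests w_r = 3·5^(r - 1) - 6^r.
For the base case r = 1: the formula gives -3 = -3 = w_1.
Inductive step: assume the claim holds for r = i, so w_i = 3·5^(i - 1) - 6^i.
Then w_{i+1} = 5·w_i - 1·6^i = 5·(3·5^(i - 1) - 6^i) - 1·6^i = 3·5^i - 6^(i + 1) = 3·5^((i+1) - 1) - 6^(i+1),
which is the claimed formula at r = i+1.
This completes the induction.

w_r = 3·5^(r - 1) - 6^r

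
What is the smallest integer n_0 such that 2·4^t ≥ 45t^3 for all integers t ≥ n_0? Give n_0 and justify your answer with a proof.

n_0 = 7

At t = 6: 8192 < 9720, so the inequality fails and n_0 ≥ 7. We prove 2·4^t ≥ 45t^3 for all t ≥ 7.
For the base case t = 7: 2·4^t = 32768 and 45t^3 = 15435, so 32768 ≥ 15435.
Inductive step: assume the claim holds for t = i, so 2·4^i ≥ 45i^3.
Then 2·4^(i + 1) = 4·(2·4^i) ≥ 4·(45i^3).
Also, for i ≥ 7 we have 4·(45i^3) ≥ 45(i+1)^3, since 4 ≥ (1 + 1/i)^3 for all i ≥ 7.
Combining, 2·4^(i + 1) ≥ 45(i+1)^3.
Hence, by induction on t, the claim holds for every t ≥ 7.
Hence the smallest such n_0 is 7.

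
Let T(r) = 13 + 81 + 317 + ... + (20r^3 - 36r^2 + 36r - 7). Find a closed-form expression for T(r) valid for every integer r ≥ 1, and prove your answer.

T(r) = r(5r^3 - 2r^2 + 5r + 5)

We claim T(r) = r(5r^3 - 2r^2 + 5r + 5) for all r ≥ 1.
Base step (r = 1): T(1) = 13, and the closed form gives 13. They agree.
For the inductive step, assume it holds for an arbitrary p ≥ 1, so T(p) = p(5p^3 - 2p^2 + 5p + 5).
Then T(p+1) = T(p) + (20p^3 + 24p^2 + 24p + 13) = (p(5p^3 - 2p^2 + 5p + 5)) + (20p^3 + 24p^2 + 24p + 13).
Simplifying, T(p+1) = (p + 1)(5p^3 + 13p^2 + 16p + 13) = (p+1)(5(p+1)^3 - 2(p+1)^2 + 5(p+1) + 5),
which is the closed form with r = p+1.
By induction, the statement is established for all r ≥ 1.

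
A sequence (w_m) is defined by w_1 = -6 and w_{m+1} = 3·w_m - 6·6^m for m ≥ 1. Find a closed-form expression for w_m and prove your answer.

Computing the first terms: w_1 = -6, w_2 = -54, w_3 = -378. This suggests w_m = 2·3^m - 2·6^m.
When m = 1: the formula gives -6 = -6 = w_1.
For the inductive step, assume it holds for an arbitrary r ≥ 1, so w_r = 2·3^r - 2·6^r.
Then w_{r+1} = 3·w_r - 6·6^r = 3·(2·3^r - 2·6^r) - 6·6^r = 2·3^(r + 1) - 2·6^(r + 1),
which is the claimed formula at m = r+1.
Hence, by induction on m, the claim holds for every m ≥ 1.

w_m = 2·3^m - 2·6^m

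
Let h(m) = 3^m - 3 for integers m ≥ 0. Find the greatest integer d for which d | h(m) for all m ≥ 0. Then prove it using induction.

d = 2

Computing the first values: h(0) = -2 and h(1) = 0; gcd(-2, 0) = 2, so d ≤ 2.
We prove 2 | 3^m - 3 for all m ≥ 0 by induction on m.
Base step (m = 0): h(0) = -2 = 2·(-1), so 2 | h(0).
For the inductive step, assume it holds for an arbitrary r ≥ 0, i.e. 2 | h(r). Then
h(r+1) = 3^(r+1) - 3 = 3·(3^r - 3) + 6 = 3·h(r) + 6. The first term is divisible by 2 by the inductive hypothesis, and 6 is divisible by 2. Hence 2 | h(r+1).
Hence, by induction on m, the claim holds for every m ≥ 0.
Therefore the largest such d is 2.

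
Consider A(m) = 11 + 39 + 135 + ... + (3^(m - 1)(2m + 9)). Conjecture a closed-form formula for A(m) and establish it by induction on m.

We claim A(m) = 3^m(m + 4) - 4 for all m ≥ 1.
Base step (m = 1): A(1) = 11, and the closed form gives 11. They agree.
Inductive step: suppose the statement holds for some j ≥ 1, so A(j) = 3^j(j + 4) - 4.
Then A(j+1) = A(j) + (3^j(2j + 11)) = (3^j(j + 4) - 4) + (3^j(2j + 11)).
Simplifying, A(j+1) = 3·3^j·j + 15·3^j - 4 = 3^(j+1)((j+1) + 4) - 4,
which is the closed form with m = j+1.
This completes the induction.

A(m) = 3^m(m + 4) - 4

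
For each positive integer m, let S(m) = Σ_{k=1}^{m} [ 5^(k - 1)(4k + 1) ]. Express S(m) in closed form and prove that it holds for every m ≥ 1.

S(m) = 5^m·m

We claim S(m) = 5^m·m for all m ≥ 1.
For the base case m = 1: S(1) = 5, and the closed form gives 5. They agree.
Suppose the result is true for m = k, so S(k) = 5^k·k.
Then S(k+1) = S(k) + (5^k(4k + 5)) = (5^k·k) + (5^k(4k + 5)).
Simplifying, S(k+1) = 5^(k + 1)(k + 1) = 5^(k+1)·(k+1),
which is the closed form with m = k+1.
This completes the induction.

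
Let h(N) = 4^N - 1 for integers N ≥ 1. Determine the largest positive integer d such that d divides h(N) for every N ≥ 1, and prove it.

Computing the first values: h(1) = 3 and h(2) = 15; gcd(3, 15) = 3, so d ≤ 3.
We prove 3 | 4^N - 1 for all N ≥ 1 by induction on N.
Base step (N = 1): h(1) = 3 = 3·(1), so 3 | h(1).
For the inductive step, assume it holds for an arbitrary j ≥ 1, i.e. 3 | h(j). Then
4^{j+1} − 1^{j+1} = 4·4^j − 1·1^j = 4·(4^j − 1^j) + (3)·1^j. The first term is divisible by 3 by the inductive hypothesis, and the second term (3)·1^j is divisible by 3 since 3 | 3. Hence 3 | h(j+1).
By the principle of mathematical induction, the result holds for all N ≥ 1.
Therefore the largest such d is 3.

d = 3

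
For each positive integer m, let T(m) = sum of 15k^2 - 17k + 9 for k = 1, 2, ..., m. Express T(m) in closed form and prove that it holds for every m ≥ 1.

T(m) = m(5m^2 - m + 3)

We claim T(m) = m(5m^2 - m + 3) for all m ≥ 1.
When m = 1: T(1) = 7, and the closed form gives 7. They agree.
Inductive step: suppose the statement holds for some k ≥ 1, so T(k) = k(5k^2 - k + 3).
Then T(k+1) = T(k) + (15k^2 + 13k + 7) = (k(5k^2 - k + 3)) + (15k^2 + 13k + 7).
Simplifying, T(k+1) = (k + 1)(5k^2 + 9k + 7) = (k+1)(5(k+1)^2 - (k+1) + 3),
which is the closed form with m = k+1.
This completes the induction.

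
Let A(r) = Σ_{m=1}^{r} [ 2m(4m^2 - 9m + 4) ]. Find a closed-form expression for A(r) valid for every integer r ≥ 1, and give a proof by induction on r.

We claim A(r) = r(r + 1)(2r^2 - 4r + 1) for all r ≥ 1.
Base case (r = 1): A(1) = -2, and the closed form gives -2. They agree.
For the inductive step, assume it holds for an arbitrary m ≥ 1, so A(m) = m(2m^3 - 2m^2 - 3m + 1).
Then A(m+1) = A(m) + (8m^3 + 6m^2 - 4m - 2) = (m(2m^3 - 2m^2 - 3m + 1)) + (8m^3 + 6m^2 - 4m - 2).
Simplifying, A(m+1) = (m + 1)(m + 2)(2m^2 - 1) = (m+1)((m+1) + 1)(2(m+1)^2 - 4(m+1) + 1),
which is the closed form with r = m+1.
By induction, the statement is established for all r ≥ 1.

A(r) = r(r + 1)(2r^2 - 4r + 1)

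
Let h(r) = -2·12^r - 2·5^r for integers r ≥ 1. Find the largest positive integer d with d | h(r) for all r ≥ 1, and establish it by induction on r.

d = 2

Computing the first values: h(1) = -34 and h(2) = -338; gcd(-34, -338) = 2, so d ≤ 2.
We prove 2 | -2·12^r - 2·5^r for all r ≥ 1 by induction on r.
For the base case r = 1: h(1) = -34 = 2·(-17), so 2 | h(1).
For the inductive step, assume it holds for an arbitrary p ≥ 1, i.e. 2 | h(p). Then
h(p+1) − 12·h(p) = (-2·12^(p+1) - 2·5^(p+1)) − 12·(-2·12^p - 2·5^p) = (-2)·5^p·(5 − 12) = (14)·5^p. Since 2 | h(p) by the inductive hypothesis, 2 | 12·h(p); and 2 | 14 since 14 = 2·7. Therefore 2 | h(p+1).
This completes the induction.
Therefore the largest such d is 2.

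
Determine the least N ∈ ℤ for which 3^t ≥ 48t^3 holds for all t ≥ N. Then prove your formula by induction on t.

At t = 9: 19683 < 34992, so the inequality fails and N ≥ 10. We prove 3^t ≥ 48t^3 for all t ≥ 10.
Base case (t = 10): 3^t = 59049 and 48t^3 = 48000, so 59049 ≥ 48000.
Inductive step: assume the claim holds for t = r, so 3^r ≥ 48r^3.
Then 3^(r + 1) = 3·(3^r) ≥ 3·(48r^3).
Also, for r ≥ 10 we have 3·(48r^3) ≥ 48(r+1)^3, since 3 ≥ (1 + 1/r)^3 for all r ≥ 10.
Combining, 3^(r + 1) ≥ 48(r+1)^3.
By the principle of mathematical induction, the result holds for all t ≥ 10.
Hence the smallest such N is 10.

N = 10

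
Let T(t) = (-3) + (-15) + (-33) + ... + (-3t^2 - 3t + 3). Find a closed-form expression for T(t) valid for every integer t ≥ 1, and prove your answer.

T(t) = -t(t^2 + 3t - 1)

We claim T(t) = -t(t^2 + 3t - 1) for all t ≥ 1.
Base step (t = 1): T(1) = -3, and the closed form gives -3. They agree.
Inductive step: suppose the statement holds for some j ≥ 1, so T(j) = j(-j^2 - 3j + 1).
Then T(j+1) = T(j) + (-3j - 3(j + 1)^2) = (j(-j^2 - 3j + 1)) + (-3j - 3(j + 1)^2).
Simplifying, T(j+1) = -(j + 1)(j^2 + 5j + 3) = -(j+1)((j+1)^2 + 3(j+1) - 1),
which is the closed form with t = j+1.
By the principle of mathematical induction, the result holds for all t ≥ 1.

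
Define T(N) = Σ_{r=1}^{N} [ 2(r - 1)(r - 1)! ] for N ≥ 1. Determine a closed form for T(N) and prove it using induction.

We claim T(N) = 2N! - 2 for all N ≥ 1.
Base case (N = 1): T(1) = 0, and the closed form gives 0. They agree.
Suppose the result is true for N = r, so T(r) = 2r! - 2.
Then T(r+1) = T(r) + (2r·r!) = (2r! - 2) + (2r·r!).
Simplifying, T(r+1) = 2(r+1)! - 2,
which is the closed form with N = r+1.
By the principle of mathematical induction, the result holds for all N ≥ 1.

T(N) = 2N! - 2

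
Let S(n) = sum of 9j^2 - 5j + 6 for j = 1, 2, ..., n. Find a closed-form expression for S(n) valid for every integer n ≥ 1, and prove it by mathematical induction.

We claim S(n) = n(3n^2 + 2n + 5) for all n ≥ 1.
Base step (n = 1): S(1) = 10, and the closed form gives 10. They agree.
Inductive step: assume the claim holds for n = j, so S(j) = j(3j^2 + 2j + 5).
Then S(j+1) = S(j) + (9j^2 + 13j + 10) = (j(3j^2 + 2j + 5)) + (9j^2 + 13j + 10).
Simplifying, S(j+1) = (j + 1)(3j^2 + 8j + 10) = (j+1)(3(j+1)^2 + 2(j+1) + 5),
which is the closed form with n = j+1.
By induction, the statement is established for all n ≥ 1.

S(n) = n(3n^2 + 2n + 5)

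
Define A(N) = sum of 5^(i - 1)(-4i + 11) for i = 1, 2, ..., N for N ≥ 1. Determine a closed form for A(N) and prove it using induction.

We claim A(N) = 5^N(-N + 3) - 3 for all N ≥ 1.
Base case (N = 1): A(1) = 7, and the closed form gives 7. They agree.
Inductive step: suppose the statement holds for some i ≥ 1, so A(i) = 5^i(-i + 3) - 3.
Then A(i+1) = A(i) + (5^i(-4i + 7)) = (5^i(-i + 3) - 3) + (5^i(-4i + 7)).
Simplifying, A(i+1) = -5·5^i·i + 10·5^i - 3 = 5^(i+1)(-(i+1) + 3) - 3,
which is the closed form with N = i+1.
By the principle of mathematical induction, the result holds for all N ≥ 1.

A(N) = 5^N(-N + 3) - 3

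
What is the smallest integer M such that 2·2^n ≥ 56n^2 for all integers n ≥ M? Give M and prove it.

At n = 11: 4096 < 6776, so the inequality fails and M ≥ 12. We prove 2·2^n ≥ 56n^2 for all n ≥ 12.
Base step (n = 12): 2·2^n = 8192 and 56n^2 = 8064, so 8192 ≥ 8064.
Inductive step: assume the claim holds for n = m, so 2·2^m ≥ 56m^2.
Then 2·2^(m + 1) = 2·(2·2^m) ≥ 2·(56m^2).
Also, for m ≥ 12 we have 2·(56m^2) ≥ 56(m+1)^2, since 2 ≥ (1 + 1/m)^2 for all m ≥ 12.
Combining, 2·2^(m + 1) ≥ 56(m+1)^2.
This completes the induction.
Hence the smallest such M is 12.

M = 12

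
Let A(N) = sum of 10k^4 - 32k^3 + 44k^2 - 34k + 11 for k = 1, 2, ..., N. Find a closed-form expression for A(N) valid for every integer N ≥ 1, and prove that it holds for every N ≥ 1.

We claim A(N) = N(2N^4 - 3N^3 + 2N^2 - 3N + 1) for all N ≥ 1.
For the base case N = 1: A(1) = -1, and the closed form gives -1. They agree.
For the inductive step, assume it holds for an arbitrary k ≥ 1, so A(k) = k(2k^4 - 3k^3 + 2k^2 - 3k + 1).
Then A(k+1) = A(k) + (10k^4 + 8k^3 + 8k^2 - 2k - 1) = (k(2k^4 - 3k^3 + 2k^2 - 3k + 1)) + (10k^4 + 8k^3 + 8k^2 - 2k - 1).
Simplifying, A(k+1) = (k + 1)(2k^4 + 5k^3 + 5k^2 - 1) = (k+1)(2(k+1)^4 - 3(k+1)^3 + 2(k+1)^2 - 3(k+1) + 1),
which is the closed form with N = k+1.
By induction, the statement is established for all N ≥ 1.

A(N) = N(2N^4 - 3N^3 + 2N^2 - 3N + 1)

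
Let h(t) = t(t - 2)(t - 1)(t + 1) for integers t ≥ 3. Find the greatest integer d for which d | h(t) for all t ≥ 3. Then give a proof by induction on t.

Computing the first values: h(3) = 24 and h(4) = 120; gcd(24, 120) = 24, so d ≤ 24.
We prove 24 | t(t - 2)(t - 1)(t + 1) for all t ≥ 3 by induction on t.
For the base case t = 3: h(3) = 24 = 24·(1), so 24 | h(3).
Inductive step: assume the claim holds for t = j, i.e. 24 | h(j). Then
h(j+1) − h(j) = (j-1)·j·(j+1)·(j+2) − (j-2)·(j-1)·j·(j+1) = (j-1)·j·(j+1)·[(j+2) − (j-2)] = 4·(j-1)·j·(j+1). The product of 3 consecutive integers is divisible by (3)! = 6, so h(j+1) − h(j) is divisible by 4·6 = 24. By the inductive hypothesis 24 | h(j), hence 24 | h(j+1).
This completes the induction.
Therefore the largest such d is 24.

d = 24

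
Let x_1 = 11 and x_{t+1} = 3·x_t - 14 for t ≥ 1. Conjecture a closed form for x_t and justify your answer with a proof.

x_t = 4·3^(t - 1) + 7

Computing the first terms: x_1 = 11, x_2 = 19, x_3 = 43. This suggests x_t = 4·3^(t - 1) + 7.
When t = 1: the formula gives 11 = 11 = x_1.
Inductive step: assume the claim holds for t = k, so x_k = 4·3^(k - 1) + 7.
Then x_{k+1} = 3·x_k - 14 = 3·(4·3^(k - 1) + 7) - 14 = 4·3^k + 7 = 4·3^((k+1) - 1) + 7,
which is the claimed formula at t = k+1.
By induction, the statement is established for all t ≥ 1.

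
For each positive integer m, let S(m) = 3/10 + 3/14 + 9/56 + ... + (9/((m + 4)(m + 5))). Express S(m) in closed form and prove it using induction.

We claim S(m) = 9m/(5(m + 5)) for all m ≥ 1.
For the base case m = 1: S(1) = 3/10, and the closed form gives 3/10. They agree.
For the inductive step, assume it holds for an arbitrary k ≥ 1, so S(k) = 9k/(5(k + 5)).
Then S(k+1) = S(k) + (9/((k + 5)(k + 6))) = (9k/(5(k + 5))) + (9/((k + 5)(k + 6))).
Simplifying, S(k+1) = 9(k + 1)/(5(k + 6)) = 9(k+1)/(5((k+1) + 5)),
which is the closed form with m = k+1.
By induction, the statement is established for all m ≥ 1.

S(m) = 9m/(5(m + 5))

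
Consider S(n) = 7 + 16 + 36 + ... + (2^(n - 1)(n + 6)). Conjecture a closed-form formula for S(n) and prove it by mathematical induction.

S(n) = 2^n(n + 5) - 5

We claim S(n) = 2^n(n + 5) - 5 for all n ≥ 1.
For the base case n = 1: S(1) = 7, and the closed form gives 7. They agree.
For the inductive step, assume it holds for an arbitrary k ≥ 1, so S(k) = 2^k(k + 5) - 5.
Then S(k+1) = S(k) + (2^k(k + 7)) = (2^k(k + 5) - 5) + (2^k(k + 7)).
Simplifying, S(k+1) = 2·2^k·k + 12·2^k - 5 = 2^(k+1)((k+1) + 5) - 5,
which is the closed form with n = k+1.
By induction, the statement is established for all n ≥ 1.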